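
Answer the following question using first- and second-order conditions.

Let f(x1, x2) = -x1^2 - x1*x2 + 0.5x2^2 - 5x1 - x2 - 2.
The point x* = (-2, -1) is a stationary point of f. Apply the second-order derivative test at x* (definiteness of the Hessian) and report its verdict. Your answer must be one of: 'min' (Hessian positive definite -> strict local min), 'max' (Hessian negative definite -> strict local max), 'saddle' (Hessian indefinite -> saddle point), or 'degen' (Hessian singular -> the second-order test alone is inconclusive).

Compute the Hessian H = grad^2 f:
  H = [[-2, -1], [-1, 1]]
Verify stationarity: grad f(x*) = H x* + g = (0, 0).
Eigenvalues of H: -2.3028, 1.3028.
Eigenvalues have mixed signs, so H is indefinite -> x* is a saddle point.

saddle


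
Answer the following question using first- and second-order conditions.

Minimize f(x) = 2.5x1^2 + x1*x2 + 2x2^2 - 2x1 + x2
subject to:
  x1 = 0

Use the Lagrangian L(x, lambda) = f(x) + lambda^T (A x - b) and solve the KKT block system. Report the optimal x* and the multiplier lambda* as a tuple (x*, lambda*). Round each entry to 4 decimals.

Form the Lagrangian:
  L(x, lambda) = (1/2) x^T Q x + c^T x + lambda^T (A x - b)
Stationarity (grad_x L = 0): Q x + c + A^T lambda = 0.
Primal feasibility: A x = b.

This gives the KKT block system:
  [ Q   A^T ] [ x     ]   [-c ]
  [ A    0  ] [ lambda ] = [ b ]

Solving the linear system:
  x*      = (0, -0.25)
  lambda* = (2.25)
  f(x*)   = -0.125

x* = (0, -0.25), lambda* = (2.25)


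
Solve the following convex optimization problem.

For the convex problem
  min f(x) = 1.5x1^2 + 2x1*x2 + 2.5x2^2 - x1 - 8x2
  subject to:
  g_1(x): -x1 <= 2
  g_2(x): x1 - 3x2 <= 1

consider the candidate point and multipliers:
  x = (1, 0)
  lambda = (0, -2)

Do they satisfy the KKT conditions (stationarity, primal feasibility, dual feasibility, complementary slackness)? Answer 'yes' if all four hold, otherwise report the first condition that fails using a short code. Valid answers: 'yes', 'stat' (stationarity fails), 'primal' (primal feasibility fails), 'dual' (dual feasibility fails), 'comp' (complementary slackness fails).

Gradient of f: grad f(x) = Q x + c = (2, -6)
Constraint values g_i(x) = a_i^T x - b_i:
  g_1((1, 0)) = -3
  g_2((1, 0)) = 0
Stationarity residual: grad f(x) + sum_i lambda_i a_i = (0, 0)
  -> stationarity OK
Primal feasibility (all g_i <= 0): OK
Dual feasibility (all lambda_i >= 0): FAILS
Complementary slackness (lambda_i * g_i(x) = 0 for all i): OK

Verdict: the first failing condition is dual_feasibility -> dual.

dual


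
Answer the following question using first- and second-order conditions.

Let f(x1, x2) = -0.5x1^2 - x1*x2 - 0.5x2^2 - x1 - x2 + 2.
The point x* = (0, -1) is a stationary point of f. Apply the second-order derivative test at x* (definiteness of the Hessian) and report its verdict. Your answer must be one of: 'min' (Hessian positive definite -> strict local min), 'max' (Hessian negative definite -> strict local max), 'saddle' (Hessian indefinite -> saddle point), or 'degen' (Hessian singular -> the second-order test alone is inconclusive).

Compute the Hessian H = grad^2 f:
  H = [[-1, -1], [-1, -1]]
Verify stationarity: grad f(x*) = H x* + g = (0, 0).
Eigenvalues of H: -2, 0.
H has a zero eigenvalue (singular; negative semidefinite but not definite), so H is neither positive definite, negative definite, nor indefinite. The second-order test alone is inconclusive -> degen.
(Indeed, f is constant along the null direction of H through x*, so x* is not a strict local extremum.)

degen


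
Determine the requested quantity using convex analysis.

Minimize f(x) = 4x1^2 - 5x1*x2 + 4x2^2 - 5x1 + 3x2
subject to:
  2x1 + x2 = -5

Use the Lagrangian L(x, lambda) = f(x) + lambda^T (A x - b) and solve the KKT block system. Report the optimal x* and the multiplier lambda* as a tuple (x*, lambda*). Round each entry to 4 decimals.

Form the Lagrangian:
  L(x, lambda) = (1/2) x^T Q x + c^T x + lambda^T (A x - b)
Stationarity (grad_x L = 0): Q x + c + A^T lambda = 0.
Primal feasibility: A x = b.

This gives the KKT block system:
  [ Q   A^T ] [ x     ]   [-c ]
  [ A    0  ] [ lambda ] = [ b ]

Solving the linear system:
  x*      = (-1.5667, -1.8667)
  lambda* = (4.1)
  f(x*)   = 11.3667

x* = (-1.5667, -1.8667), lambda* = (4.1)


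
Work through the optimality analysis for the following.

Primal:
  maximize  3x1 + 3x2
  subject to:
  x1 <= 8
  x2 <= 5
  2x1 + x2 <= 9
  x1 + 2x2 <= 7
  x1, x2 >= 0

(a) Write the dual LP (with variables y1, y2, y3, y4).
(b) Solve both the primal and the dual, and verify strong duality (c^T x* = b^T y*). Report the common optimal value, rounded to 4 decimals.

The standard primal-dual pair for 'max c^T x s.t. A x <= b, x >= 0' is:
  Dual:  min b^T y  s.t.  A^T y >= c,  y >= 0.

So the dual LP is:
  minimize  8y1 + 5y2 + 9y3 + 7y4
  subject to:
    y1 + 2y3 + y4 >= 3
    y2 + y3 + 2y4 >= 3
    y1, y2, y3, y4 >= 0

Solving the primal: x* = (3.6667, 1.6667).
  primal value c^T x* = 16.
Solving the dual: y* = (0, 0, 1, 1).
  dual value b^T y* = 16.
Strong duality: c^T x* = b^T y*. Confirmed.

16


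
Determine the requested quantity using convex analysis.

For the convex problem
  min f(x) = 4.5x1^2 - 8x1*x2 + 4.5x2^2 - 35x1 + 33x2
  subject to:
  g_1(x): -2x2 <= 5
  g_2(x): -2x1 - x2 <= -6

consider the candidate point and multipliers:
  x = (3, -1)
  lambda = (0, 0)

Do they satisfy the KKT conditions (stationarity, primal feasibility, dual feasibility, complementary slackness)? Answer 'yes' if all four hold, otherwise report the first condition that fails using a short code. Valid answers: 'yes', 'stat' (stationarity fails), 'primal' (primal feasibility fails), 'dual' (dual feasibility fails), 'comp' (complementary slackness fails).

Gradient of f: grad f(x) = Q x + c = (0, 0)
Constraint values g_i(x) = a_i^T x - b_i:
  g_1((3, -1)) = -3
  g_2((3, -1)) = 1
Stationarity residual: grad f(x) + sum_i lambda_i a_i = (0, 0)
  -> stationarity OK
Primal feasibility (all g_i <= 0): FAILS
Dual feasibility (all lambda_i >= 0): OK
Complementary slackness (lambda_i * g_i(x) = 0 for all i): OK

Verdict: the first failing condition is primal_feasibility -> primal.

primal


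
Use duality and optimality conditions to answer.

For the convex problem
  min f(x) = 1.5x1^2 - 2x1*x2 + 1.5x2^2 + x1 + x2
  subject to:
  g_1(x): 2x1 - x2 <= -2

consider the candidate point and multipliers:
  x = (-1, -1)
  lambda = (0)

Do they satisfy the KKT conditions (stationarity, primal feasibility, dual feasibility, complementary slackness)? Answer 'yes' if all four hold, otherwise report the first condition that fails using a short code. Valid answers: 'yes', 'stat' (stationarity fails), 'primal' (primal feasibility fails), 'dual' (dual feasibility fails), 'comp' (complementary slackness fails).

Gradient of f: grad f(x) = Q x + c = (0, 0)
Constraint values g_i(x) = a_i^T x - b_i:
  g_1((-1, -1)) = 1
Stationarity residual: grad f(x) + sum_i lambda_i a_i = (0, 0)
  -> stationarity OK
Primal feasibility (all g_i <= 0): FAILS
Dual feasibility (all lambda_i >= 0): OK
Complementary slackness (lambda_i * g_i(x) = 0 for all i): OK

Verdict: the first failing condition is primal_feasibility -> primal.

primal


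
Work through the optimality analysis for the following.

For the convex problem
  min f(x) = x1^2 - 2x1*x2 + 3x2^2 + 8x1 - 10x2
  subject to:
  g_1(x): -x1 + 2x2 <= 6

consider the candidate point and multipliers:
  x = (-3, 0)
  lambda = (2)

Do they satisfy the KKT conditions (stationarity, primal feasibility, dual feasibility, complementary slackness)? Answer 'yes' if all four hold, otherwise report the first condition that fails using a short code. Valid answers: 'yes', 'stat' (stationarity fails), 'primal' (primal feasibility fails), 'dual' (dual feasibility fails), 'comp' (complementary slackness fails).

Gradient of f: grad f(x) = Q x + c = (2, -4)
Constraint values g_i(x) = a_i^T x - b_i:
  g_1((-3, 0)) = -3
Stationarity residual: grad f(x) + sum_i lambda_i a_i = (0, 0)
  -> stationarity OK
Primal feasibility (all g_i <= 0): OK
Dual feasibility (all lambda_i >= 0): OK
Complementary slackness (lambda_i * g_i(x) = 0 for all i): FAILS

Verdict: the first failing condition is complementary_slackness -> comp.

comp


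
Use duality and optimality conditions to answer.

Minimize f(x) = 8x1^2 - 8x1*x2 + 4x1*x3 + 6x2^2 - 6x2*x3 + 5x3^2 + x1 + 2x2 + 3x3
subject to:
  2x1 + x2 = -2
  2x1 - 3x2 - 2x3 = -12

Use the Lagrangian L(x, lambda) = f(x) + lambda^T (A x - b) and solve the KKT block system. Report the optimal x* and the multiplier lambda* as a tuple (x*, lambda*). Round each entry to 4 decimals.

Form the Lagrangian:
  L(x, lambda) = (1/2) x^T Q x + c^T x + lambda^T (A x - b)
Stationarity (grad_x L = 0): Q x + c + A^T lambda = 0.
Primal feasibility: A x = b.

This gives the KKT block system:
  [ Q   A^T ] [ x     ]   [-c ]
  [ A    0  ] [ lambda ] = [ b ]

Solving the linear system:
  x*      = (-1.6276, 1.2552, 2.4896)
  lambda* = (5.6354, 6.9271)
  f(x*)   = 51.3737

x* = (-1.6276, 1.2552, 2.4896), lambda* = (5.6354, 6.9271)


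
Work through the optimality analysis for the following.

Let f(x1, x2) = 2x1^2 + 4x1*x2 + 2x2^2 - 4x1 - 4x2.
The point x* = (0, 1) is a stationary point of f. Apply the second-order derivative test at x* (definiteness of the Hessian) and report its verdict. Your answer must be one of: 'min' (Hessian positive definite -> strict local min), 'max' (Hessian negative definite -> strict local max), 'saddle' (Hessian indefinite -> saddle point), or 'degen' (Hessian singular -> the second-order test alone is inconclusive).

Compute the Hessian H = grad^2 f:
  H = [[4, 4], [4, 4]]
Verify stationarity: grad f(x*) = H x* + g = (0, 0).
Eigenvalues of H: 0, 8.
H has a zero eigenvalue (singular; positive semidefinite but not definite), so H is neither positive definite, negative definite, nor indefinite. The second-order test alone is inconclusive -> degen.
(Indeed, f is constant along the null direction of H through x*, so x* is not a strict local extremum.)

degen


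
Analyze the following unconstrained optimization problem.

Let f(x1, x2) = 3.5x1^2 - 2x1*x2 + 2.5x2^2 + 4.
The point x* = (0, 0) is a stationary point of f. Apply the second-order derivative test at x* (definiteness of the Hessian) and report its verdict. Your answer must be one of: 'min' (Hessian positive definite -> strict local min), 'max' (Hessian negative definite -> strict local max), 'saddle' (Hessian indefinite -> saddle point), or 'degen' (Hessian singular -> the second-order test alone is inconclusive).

Compute the Hessian H = grad^2 f:
  H = [[7, -2], [-2, 5]]
Verify stationarity: grad f(x*) = H x* + g = (0, 0).
Eigenvalues of H: 3.7639, 8.2361.
Both eigenvalues > 0, so H is positive definite -> x* is a strict local min.

min


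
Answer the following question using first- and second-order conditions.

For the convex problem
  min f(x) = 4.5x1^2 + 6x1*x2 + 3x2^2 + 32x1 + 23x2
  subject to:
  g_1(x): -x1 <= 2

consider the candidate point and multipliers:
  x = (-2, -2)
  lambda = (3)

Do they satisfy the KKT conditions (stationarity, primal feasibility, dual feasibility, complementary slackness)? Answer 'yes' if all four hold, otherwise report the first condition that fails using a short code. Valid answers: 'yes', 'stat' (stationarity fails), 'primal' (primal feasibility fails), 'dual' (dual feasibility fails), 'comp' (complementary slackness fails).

Gradient of f: grad f(x) = Q x + c = (2, -1)
Constraint values g_i(x) = a_i^T x - b_i:
  g_1((-2, -2)) = 0
Stationarity residual: grad f(x) + sum_i lambda_i a_i = (-1, -1)
  -> stationarity FAILS
Primal feasibility (all g_i <= 0): OK
Dual feasibility (all lambda_i >= 0): OK
Complementary slackness (lambda_i * g_i(x) = 0 for all i): OK

Verdict: the first failing condition is stationarity -> stat.

stat


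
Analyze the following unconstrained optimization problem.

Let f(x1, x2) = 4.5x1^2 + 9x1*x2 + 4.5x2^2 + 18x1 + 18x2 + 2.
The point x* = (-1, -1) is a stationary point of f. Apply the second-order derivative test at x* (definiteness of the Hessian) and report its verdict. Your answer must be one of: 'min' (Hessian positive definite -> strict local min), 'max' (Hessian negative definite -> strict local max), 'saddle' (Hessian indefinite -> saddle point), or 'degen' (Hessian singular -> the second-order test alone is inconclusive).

Compute the Hessian H = grad^2 f:
  H = [[9, 9], [9, 9]]
Verify stationarity: grad f(x*) = H x* + g = (0, 0).
Eigenvalues of H: 0, 18.
H has a zero eigenvalue (singular; positive semidefinite but not definite), so H is neither positive definite, negative definite, nor indefinite. The second-order test alone is inconclusive -> degen.
(Indeed, f is constant along the null direction of H through x*, so x* is not a strict local extremum.)

degen


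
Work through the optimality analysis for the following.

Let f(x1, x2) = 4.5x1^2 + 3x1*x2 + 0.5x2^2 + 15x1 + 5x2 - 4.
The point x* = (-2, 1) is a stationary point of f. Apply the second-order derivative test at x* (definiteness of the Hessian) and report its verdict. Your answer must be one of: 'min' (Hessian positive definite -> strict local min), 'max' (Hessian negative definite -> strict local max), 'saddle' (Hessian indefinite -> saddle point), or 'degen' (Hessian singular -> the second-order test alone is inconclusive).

Compute the Hessian H = grad^2 f:
  H = [[9, 3], [3, 1]]
Verify stationarity: grad f(x*) = H x* + g = (0, 0).
Eigenvalues of H: 0, 10.
H has a zero eigenvalue (singular; positive semidefinite but not definite), so H is neither positive definite, negative definite, nor indefinite. The second-order test alone is inconclusive -> degen.
(Indeed, f is constant along the null direction of H through x*, so x* is not a strict local extremum.)

degen


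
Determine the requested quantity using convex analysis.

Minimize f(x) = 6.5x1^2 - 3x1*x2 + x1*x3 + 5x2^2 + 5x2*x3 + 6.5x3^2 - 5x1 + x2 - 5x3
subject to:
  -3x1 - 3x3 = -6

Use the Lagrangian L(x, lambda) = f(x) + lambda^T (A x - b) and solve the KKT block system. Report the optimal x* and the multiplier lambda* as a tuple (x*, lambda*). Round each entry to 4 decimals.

Form the Lagrangian:
  L(x, lambda) = (1/2) x^T Q x + c^T x + lambda^T (A x - b)
Stationarity (grad_x L = 0): Q x + c + A^T lambda = 0.
Primal feasibility: A x = b.

This gives the KKT block system:
  [ Q   A^T ] [ x     ]   [-c ]
  [ A    0  ] [ lambda ] = [ b ]

Solving the linear system:
  x*      = (0.8636, -0.4091, 1.1364)
  lambda* = (2.8636)
  f(x*)   = 3.3864

x* = (0.8636, -0.4091, 1.1364), lambda* = (2.8636)


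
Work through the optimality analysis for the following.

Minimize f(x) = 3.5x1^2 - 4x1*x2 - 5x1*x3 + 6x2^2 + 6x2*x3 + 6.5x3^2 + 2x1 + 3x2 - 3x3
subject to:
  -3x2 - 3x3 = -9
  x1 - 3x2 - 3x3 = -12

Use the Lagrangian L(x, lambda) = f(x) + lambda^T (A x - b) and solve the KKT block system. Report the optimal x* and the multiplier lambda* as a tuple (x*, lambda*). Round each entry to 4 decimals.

Form the Lagrangian:
  L(x, lambda) = (1/2) x^T Q x + c^T x + lambda^T (A x - b)
Stationarity (grad_x L = 0): Q x + c + A^T lambda = 0.
Primal feasibility: A x = b.

This gives the KKT block system:
  [ Q   A^T ] [ x     ]   [-c ]
  [ A    0  ] [ lambda ] = [ b ]

Solving the linear system:
  x*      = (-3, 1.3846, 1.6154)
  lambda* = (-18.8462, 32.6154)
  f(x*)   = 107.5385

x* = (-3, 1.3846, 1.6154), lambda* = (-18.8462, 32.6154)


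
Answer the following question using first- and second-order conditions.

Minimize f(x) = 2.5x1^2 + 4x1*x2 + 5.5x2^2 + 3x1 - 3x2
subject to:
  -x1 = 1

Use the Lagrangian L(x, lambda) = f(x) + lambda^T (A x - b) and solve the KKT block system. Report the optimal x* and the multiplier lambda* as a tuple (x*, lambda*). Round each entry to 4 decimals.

Form the Lagrangian:
  L(x, lambda) = (1/2) x^T Q x + c^T x + lambda^T (A x - b)
Stationarity (grad_x L = 0): Q x + c + A^T lambda = 0.
Primal feasibility: A x = b.

This gives the KKT block system:
  [ Q   A^T ] [ x     ]   [-c ]
  [ A    0  ] [ lambda ] = [ b ]

Solving the linear system:
  x*      = (-1, 0.6364)
  lambda* = (0.5455)
  f(x*)   = -2.7273

x* = (-1, 0.6364), lambda* = (0.5455)


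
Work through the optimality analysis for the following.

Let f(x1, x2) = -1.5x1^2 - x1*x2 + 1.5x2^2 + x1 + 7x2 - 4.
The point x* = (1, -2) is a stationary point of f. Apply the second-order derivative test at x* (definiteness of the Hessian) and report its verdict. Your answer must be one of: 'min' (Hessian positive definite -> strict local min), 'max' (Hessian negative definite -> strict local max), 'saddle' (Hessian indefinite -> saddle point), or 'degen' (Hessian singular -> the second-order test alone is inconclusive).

Compute the Hessian H = grad^2 f:
  H = [[-3, -1], [-1, 3]]
Verify stationarity: grad f(x*) = H x* + g = (0, 0).
Eigenvalues of H: -3.1623, 3.1623.
Eigenvalues have mixed signs, so H is indefinite -> x* is a saddle point.

saddle


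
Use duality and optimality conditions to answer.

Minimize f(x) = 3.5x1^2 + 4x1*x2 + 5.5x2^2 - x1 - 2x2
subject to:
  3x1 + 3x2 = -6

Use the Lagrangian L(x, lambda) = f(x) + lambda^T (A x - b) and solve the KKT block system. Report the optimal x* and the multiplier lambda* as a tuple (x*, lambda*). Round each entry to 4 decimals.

Form the Lagrangian:
  L(x, lambda) = (1/2) x^T Q x + c^T x + lambda^T (A x - b)
Stationarity (grad_x L = 0): Q x + c + A^T lambda = 0.
Primal feasibility: A x = b.

This gives the KKT block system:
  [ Q   A^T ] [ x     ]   [-c ]
  [ A    0  ] [ lambda ] = [ b ]

Solving the linear system:
  x*      = (-1.5, -0.5)
  lambda* = (4.5)
  f(x*)   = 14.75

x* = (-1.5, -0.5), lambda* = (4.5)


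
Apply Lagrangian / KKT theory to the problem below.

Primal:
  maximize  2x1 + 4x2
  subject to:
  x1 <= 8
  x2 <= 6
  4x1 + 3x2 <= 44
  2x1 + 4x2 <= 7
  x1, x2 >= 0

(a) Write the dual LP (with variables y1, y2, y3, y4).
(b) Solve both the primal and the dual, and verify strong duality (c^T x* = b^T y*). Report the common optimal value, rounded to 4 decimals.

The standard primal-dual pair for 'max c^T x s.t. A x <= b, x >= 0' is:
  Dual:  min b^T y  s.t.  A^T y >= c,  y >= 0.

So the dual LP is:
  minimize  8y1 + 6y2 + 44y3 + 7y4
  subject to:
    y1 + 4y3 + 2y4 >= 2
    y2 + 3y3 + 4y4 >= 4
    y1, y2, y3, y4 >= 0

Solving the primal: x* = (3.5, 0).
  primal value c^T x* = 7.
Solving the dual: y* = (0, 0, 0, 1).
  dual value b^T y* = 7.
Strong duality: c^T x* = b^T y*. Confirmed.

7


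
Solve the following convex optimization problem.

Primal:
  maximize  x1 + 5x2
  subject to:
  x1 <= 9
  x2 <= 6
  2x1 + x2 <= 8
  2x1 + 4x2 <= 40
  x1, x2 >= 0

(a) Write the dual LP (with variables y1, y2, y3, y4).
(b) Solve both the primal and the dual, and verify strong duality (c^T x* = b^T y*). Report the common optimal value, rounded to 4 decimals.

The standard primal-dual pair for 'max c^T x s.t. A x <= b, x >= 0' is:
  Dual:  min b^T y  s.t.  A^T y >= c,  y >= 0.

So the dual LP is:
  minimize  9y1 + 6y2 + 8y3 + 40y4
  subject to:
    y1 + 2y3 + 2y4 >= 1
    y2 + y3 + 4y4 >= 5
    y1, y2, y3, y4 >= 0

Solving the primal: x* = (1, 6).
  primal value c^T x* = 31.
Solving the dual: y* = (0, 4.5, 0.5, 0).
  dual value b^T y* = 31.
Strong duality: c^T x* = b^T y*. Confirmed.

31


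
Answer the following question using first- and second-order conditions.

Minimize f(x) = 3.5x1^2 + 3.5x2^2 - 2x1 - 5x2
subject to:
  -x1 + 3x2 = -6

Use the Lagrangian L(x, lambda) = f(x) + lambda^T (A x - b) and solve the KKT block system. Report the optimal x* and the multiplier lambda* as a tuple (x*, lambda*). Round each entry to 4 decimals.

Form the Lagrangian:
  L(x, lambda) = (1/2) x^T Q x + c^T x + lambda^T (A x - b)
Stationarity (grad_x L = 0): Q x + c + A^T lambda = 0.
Primal feasibility: A x = b.

This gives the KKT block system:
  [ Q   A^T ] [ x     ]   [-c ]
  [ A    0  ] [ lambda ] = [ b ]

Solving the linear system:
  x*      = (1.0714, -1.6429)
  lambda* = (5.5)
  f(x*)   = 19.5357

x* = (1.0714, -1.6429), lambda* = (5.5)


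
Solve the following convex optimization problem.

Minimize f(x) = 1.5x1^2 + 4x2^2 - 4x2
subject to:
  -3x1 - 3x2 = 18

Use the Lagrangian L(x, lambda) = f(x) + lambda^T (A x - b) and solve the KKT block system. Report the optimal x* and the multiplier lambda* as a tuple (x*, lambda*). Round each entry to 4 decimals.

Form the Lagrangian:
  L(x, lambda) = (1/2) x^T Q x + c^T x + lambda^T (A x - b)
Stationarity (grad_x L = 0): Q x + c + A^T lambda = 0.
Primal feasibility: A x = b.

This gives the KKT block system:
  [ Q   A^T ] [ x     ]   [-c ]
  [ A    0  ] [ lambda ] = [ b ]

Solving the linear system:
  x*      = (-4.7273, -1.2727)
  lambda* = (-4.7273)
  f(x*)   = 45.0909

x* = (-4.7273, -1.2727), lambda* = (-4.7273)


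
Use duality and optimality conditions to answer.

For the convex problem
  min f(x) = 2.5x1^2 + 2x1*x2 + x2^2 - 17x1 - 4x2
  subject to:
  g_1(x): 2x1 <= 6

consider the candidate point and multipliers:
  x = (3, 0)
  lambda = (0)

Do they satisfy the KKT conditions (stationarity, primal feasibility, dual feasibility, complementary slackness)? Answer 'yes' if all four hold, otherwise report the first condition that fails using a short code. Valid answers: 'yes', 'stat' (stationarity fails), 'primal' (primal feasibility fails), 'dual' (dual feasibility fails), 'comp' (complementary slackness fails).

Gradient of f: grad f(x) = Q x + c = (-2, 2)
Constraint values g_i(x) = a_i^T x - b_i:
  g_1((3, 0)) = 0
Stationarity residual: grad f(x) + sum_i lambda_i a_i = (-2, 2)
  -> stationarity FAILS
Primal feasibility (all g_i <= 0): OK
Dual feasibility (all lambda_i >= 0): OK
Complementary slackness (lambda_i * g_i(x) = 0 for all i): OK

Verdict: the first failing condition is stationarity -> stat.

stat


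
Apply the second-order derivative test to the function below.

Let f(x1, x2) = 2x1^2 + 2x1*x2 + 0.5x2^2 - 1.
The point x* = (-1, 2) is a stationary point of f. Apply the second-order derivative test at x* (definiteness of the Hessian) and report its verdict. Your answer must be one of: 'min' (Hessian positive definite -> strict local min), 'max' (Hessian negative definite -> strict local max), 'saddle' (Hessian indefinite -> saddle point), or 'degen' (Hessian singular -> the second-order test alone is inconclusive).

Compute the Hessian H = grad^2 f:
  H = [[4, 2], [2, 1]]
Verify stationarity: grad f(x*) = H x* + g = (0, 0).
Eigenvalues of H: 0, 5.
H has a zero eigenvalue (singular; positive semidefinite but not definite), so H is neither positive definite, negative definite, nor indefinite. The second-order test alone is inconclusive -> degen.
(Indeed, f is constant along the null direction of H through x*, so x* is not a strict local extremum.)

degen


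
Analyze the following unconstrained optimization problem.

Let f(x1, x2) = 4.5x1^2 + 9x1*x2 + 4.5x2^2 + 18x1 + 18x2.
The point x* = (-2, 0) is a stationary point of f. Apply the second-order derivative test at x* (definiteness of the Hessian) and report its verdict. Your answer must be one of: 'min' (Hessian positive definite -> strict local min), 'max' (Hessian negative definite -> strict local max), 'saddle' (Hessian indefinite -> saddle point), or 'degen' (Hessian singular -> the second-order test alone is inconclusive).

Compute the Hessian H = grad^2 f:
  H = [[9, 9], [9, 9]]
Verify stationarity: grad f(x*) = H x* + g = (0, 0).
Eigenvalues of H: 0, 18.
H has a zero eigenvalue (singular; positive semidefinite but not definite), so H is neither positive definite, negative definite, nor indefinite. The second-order test alone is inconclusive -> degen.
(Indeed, f is constant along the null direction of H through x*, so x* is not a strict local extremum.)

degen


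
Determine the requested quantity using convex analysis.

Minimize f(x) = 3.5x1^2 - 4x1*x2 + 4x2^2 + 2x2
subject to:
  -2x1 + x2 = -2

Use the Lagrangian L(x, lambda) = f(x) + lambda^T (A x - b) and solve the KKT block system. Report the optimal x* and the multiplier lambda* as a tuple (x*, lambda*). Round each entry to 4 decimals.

Form the Lagrangian:
  L(x, lambda) = (1/2) x^T Q x + c^T x + lambda^T (A x - b)
Stationarity (grad_x L = 0): Q x + c + A^T lambda = 0.
Primal feasibility: A x = b.

This gives the KKT block system:
  [ Q   A^T ] [ x     ]   [-c ]
  [ A    0  ] [ lambda ] = [ b ]

Solving the linear system:
  x*      = (0.8696, -0.2609)
  lambda* = (3.5652)
  f(x*)   = 3.3043

x* = (0.8696, -0.2609), lambda* = (3.5652)


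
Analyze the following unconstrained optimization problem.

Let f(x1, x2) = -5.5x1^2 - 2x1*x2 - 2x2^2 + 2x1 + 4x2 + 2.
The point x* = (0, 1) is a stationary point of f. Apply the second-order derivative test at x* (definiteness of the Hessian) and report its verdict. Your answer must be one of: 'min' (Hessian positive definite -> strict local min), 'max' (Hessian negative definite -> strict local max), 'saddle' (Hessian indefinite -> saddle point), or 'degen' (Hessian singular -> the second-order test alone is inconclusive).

Compute the Hessian H = grad^2 f:
  H = [[-11, -2], [-2, -4]]
Verify stationarity: grad f(x*) = H x* + g = (0, 0).
Eigenvalues of H: -11.5311, -3.4689.
Both eigenvalues < 0, so H is negative definite -> x* is a strict local max.

max


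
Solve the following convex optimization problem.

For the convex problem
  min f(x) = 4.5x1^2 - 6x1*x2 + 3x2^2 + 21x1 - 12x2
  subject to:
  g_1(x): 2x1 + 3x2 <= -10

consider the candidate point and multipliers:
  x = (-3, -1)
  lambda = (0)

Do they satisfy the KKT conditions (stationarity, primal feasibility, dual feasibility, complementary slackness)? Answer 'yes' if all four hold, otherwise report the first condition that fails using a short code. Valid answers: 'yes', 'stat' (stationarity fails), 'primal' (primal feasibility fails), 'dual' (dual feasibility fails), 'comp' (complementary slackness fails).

Gradient of f: grad f(x) = Q x + c = (0, 0)
Constraint values g_i(x) = a_i^T x - b_i:
  g_1((-3, -1)) = 1
Stationarity residual: grad f(x) + sum_i lambda_i a_i = (0, 0)
  -> stationarity OK
Primal feasibility (all g_i <= 0): FAILS
Dual feasibility (all lambda_i >= 0): OK
Complementary slackness (lambda_i * g_i(x) = 0 for all i): OK

Verdict: the first failing condition is primal_feasibility -> primal.

primal


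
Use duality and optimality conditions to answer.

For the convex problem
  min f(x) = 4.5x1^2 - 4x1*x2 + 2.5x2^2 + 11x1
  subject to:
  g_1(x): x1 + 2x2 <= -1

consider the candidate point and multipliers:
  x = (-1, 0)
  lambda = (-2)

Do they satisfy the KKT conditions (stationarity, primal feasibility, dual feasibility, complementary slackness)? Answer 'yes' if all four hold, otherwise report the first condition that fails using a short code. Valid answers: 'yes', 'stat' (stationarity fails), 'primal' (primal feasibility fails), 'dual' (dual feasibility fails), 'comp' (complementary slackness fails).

Gradient of f: grad f(x) = Q x + c = (2, 4)
Constraint values g_i(x) = a_i^T x - b_i:
  g_1((-1, 0)) = 0
Stationarity residual: grad f(x) + sum_i lambda_i a_i = (0, 0)
  -> stationarity OK
Primal feasibility (all g_i <= 0): OK
Dual feasibility (all lambda_i >= 0): FAILS
Complementary slackness (lambda_i * g_i(x) = 0 for all i): OK

Verdict: the first failing condition is dual_feasibility -> dual.

dual


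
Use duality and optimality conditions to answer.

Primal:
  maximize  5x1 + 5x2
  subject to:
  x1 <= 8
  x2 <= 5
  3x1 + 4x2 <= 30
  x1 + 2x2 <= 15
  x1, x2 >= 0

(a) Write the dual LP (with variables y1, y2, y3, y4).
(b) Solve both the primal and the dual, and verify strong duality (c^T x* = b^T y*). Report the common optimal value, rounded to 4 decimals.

The standard primal-dual pair for 'max c^T x s.t. A x <= b, x >= 0' is:
  Dual:  min b^T y  s.t.  A^T y >= c,  y >= 0.

So the dual LP is:
  minimize  8y1 + 5y2 + 30y3 + 15y4
  subject to:
    y1 + 3y3 + y4 >= 5
    y2 + 4y3 + 2y4 >= 5
    y1, y2, y3, y4 >= 0

Solving the primal: x* = (8, 1.5).
  primal value c^T x* = 47.5.
Solving the dual: y* = (1.25, 0, 1.25, 0).
  dual value b^T y* = 47.5.
Strong duality: c^T x* = b^T y*. Confirmed.

47.5


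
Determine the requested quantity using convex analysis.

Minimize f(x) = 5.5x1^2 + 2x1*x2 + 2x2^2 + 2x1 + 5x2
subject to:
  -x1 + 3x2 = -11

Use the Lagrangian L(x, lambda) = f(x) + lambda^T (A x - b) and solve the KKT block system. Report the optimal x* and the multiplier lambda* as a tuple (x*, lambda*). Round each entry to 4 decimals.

Form the Lagrangian:
  L(x, lambda) = (1/2) x^T Q x + c^T x + lambda^T (A x - b)
Stationarity (grad_x L = 0): Q x + c + A^T lambda = 0.
Primal feasibility: A x = b.

This gives the KKT block system:
  [ Q   A^T ] [ x     ]   [-c ]
  [ A    0  ] [ lambda ] = [ b ]

Solving the linear system:
  x*      = (0.6696, -3.4435)
  lambda* = (2.4783)
  f(x*)   = 5.6913

x* = (0.6696, -3.4435), lambda* = (2.4783)


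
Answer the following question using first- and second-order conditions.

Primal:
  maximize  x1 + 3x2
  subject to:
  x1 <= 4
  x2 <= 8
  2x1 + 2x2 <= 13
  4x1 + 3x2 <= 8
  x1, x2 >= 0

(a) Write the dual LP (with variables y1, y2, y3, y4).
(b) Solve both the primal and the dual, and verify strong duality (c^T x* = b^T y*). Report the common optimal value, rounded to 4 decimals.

The standard primal-dual pair for 'max c^T x s.t. A x <= b, x >= 0' is:
  Dual:  min b^T y  s.t.  A^T y >= c,  y >= 0.

So the dual LP is:
  minimize  4y1 + 8y2 + 13y3 + 8y4
  subject to:
    y1 + 2y3 + 4y4 >= 1
    y2 + 2y3 + 3y4 >= 3
    y1, y2, y3, y4 >= 0

Solving the primal: x* = (0, 2.6667).
  primal value c^T x* = 8.
Solving the dual: y* = (0, 0, 0, 1).
  dual value b^T y* = 8.
Strong duality: c^T x* = b^T y*. Confirmed.

8


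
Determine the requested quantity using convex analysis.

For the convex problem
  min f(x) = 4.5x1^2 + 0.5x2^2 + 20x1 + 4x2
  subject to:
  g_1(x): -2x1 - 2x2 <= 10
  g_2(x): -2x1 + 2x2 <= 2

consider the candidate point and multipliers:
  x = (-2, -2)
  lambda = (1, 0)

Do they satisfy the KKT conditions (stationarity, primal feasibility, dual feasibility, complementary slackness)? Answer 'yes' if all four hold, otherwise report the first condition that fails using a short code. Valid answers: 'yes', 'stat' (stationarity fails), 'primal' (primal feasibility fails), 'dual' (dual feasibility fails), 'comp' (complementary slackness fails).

Gradient of f: grad f(x) = Q x + c = (2, 2)
Constraint values g_i(x) = a_i^T x - b_i:
  g_1((-2, -2)) = -2
  g_2((-2, -2)) = -2
Stationarity residual: grad f(x) + sum_i lambda_i a_i = (0, 0)
  -> stationarity OK
Primal feasibility (all g_i <= 0): OK
Dual feasibility (all lambda_i >= 0): OK
Complementary slackness (lambda_i * g_i(x) = 0 for all i): FAILS

Verdict: the first failing condition is complementary_slackness -> comp.

comp


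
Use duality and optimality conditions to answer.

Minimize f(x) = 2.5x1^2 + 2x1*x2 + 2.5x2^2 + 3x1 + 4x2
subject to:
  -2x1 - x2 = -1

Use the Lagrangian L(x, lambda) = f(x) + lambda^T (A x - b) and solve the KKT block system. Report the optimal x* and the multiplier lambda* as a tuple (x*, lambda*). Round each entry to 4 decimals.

Form the Lagrangian:
  L(x, lambda) = (1/2) x^T Q x + c^T x + lambda^T (A x - b)
Stationarity (grad_x L = 0): Q x + c + A^T lambda = 0.
Primal feasibility: A x = b.

This gives the KKT block system:
  [ Q   A^T ] [ x     ]   [-c ]
  [ A    0  ] [ lambda ] = [ b ]

Solving the linear system:
  x*      = (0.7647, -0.5294)
  lambda* = (2.8824)
  f(x*)   = 1.5294

x* = (0.7647, -0.5294), lambda* = (2.8824)


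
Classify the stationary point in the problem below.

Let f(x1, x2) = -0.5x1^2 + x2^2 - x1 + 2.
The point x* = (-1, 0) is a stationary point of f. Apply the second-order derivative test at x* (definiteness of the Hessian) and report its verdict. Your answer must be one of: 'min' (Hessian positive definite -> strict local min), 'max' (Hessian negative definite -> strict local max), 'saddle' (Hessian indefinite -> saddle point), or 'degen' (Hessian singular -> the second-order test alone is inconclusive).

Compute the Hessian H = grad^2 f:
  H = [[-1, 0], [0, 2]]
Verify stationarity: grad f(x*) = H x* + g = (0, 0).
Eigenvalues of H: -1, 2.
Eigenvalues have mixed signs, so H is indefinite -> x* is a saddle point.

saddle


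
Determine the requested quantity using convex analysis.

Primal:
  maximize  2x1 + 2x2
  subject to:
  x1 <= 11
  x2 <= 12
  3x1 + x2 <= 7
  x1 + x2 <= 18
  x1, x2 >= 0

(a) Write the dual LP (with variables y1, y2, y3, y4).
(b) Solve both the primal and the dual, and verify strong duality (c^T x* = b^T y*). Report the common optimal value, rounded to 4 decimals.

The standard primal-dual pair for 'max c^T x s.t. A x <= b, x >= 0' is:
  Dual:  min b^T y  s.t.  A^T y >= c,  y >= 0.

So the dual LP is:
  minimize  11y1 + 12y2 + 7y3 + 18y4
  subject to:
    y1 + 3y3 + y4 >= 2
    y2 + y3 + y4 >= 2
    y1, y2, y3, y4 >= 0

Solving the primal: x* = (0, 7).
  primal value c^T x* = 14.
Solving the dual: y* = (0, 0, 2, 0).
  dual value b^T y* = 14.
Strong duality: c^T x* = b^T y*. Confirmed.

14


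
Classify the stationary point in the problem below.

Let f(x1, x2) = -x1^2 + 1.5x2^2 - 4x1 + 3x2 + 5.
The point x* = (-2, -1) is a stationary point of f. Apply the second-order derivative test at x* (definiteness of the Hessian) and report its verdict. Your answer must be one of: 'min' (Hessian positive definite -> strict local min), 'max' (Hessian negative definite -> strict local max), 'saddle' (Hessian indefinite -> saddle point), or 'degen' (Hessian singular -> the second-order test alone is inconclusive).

Compute the Hessian H = grad^2 f:
  H = [[-2, 0], [0, 3]]
Verify stationarity: grad f(x*) = H x* + g = (0, 0).
Eigenvalues of H: -2, 3.
Eigenvalues have mixed signs, so H is indefinite -> x* is a saddle point.

saddle


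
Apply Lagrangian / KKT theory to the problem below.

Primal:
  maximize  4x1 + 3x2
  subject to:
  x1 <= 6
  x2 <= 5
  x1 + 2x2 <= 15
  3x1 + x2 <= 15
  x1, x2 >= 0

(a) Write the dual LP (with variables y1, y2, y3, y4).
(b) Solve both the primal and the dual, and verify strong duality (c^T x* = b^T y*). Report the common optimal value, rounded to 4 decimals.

The standard primal-dual pair for 'max c^T x s.t. A x <= b, x >= 0' is:
  Dual:  min b^T y  s.t.  A^T y >= c,  y >= 0.

So the dual LP is:
  minimize  6y1 + 5y2 + 15y3 + 15y4
  subject to:
    y1 + y3 + 3y4 >= 4
    y2 + 2y3 + y4 >= 3
    y1, y2, y3, y4 >= 0

Solving the primal: x* = (3.3333, 5).
  primal value c^T x* = 28.3333.
Solving the dual: y* = (0, 1.6667, 0, 1.3333).
  dual value b^T y* = 28.3333.
Strong duality: c^T x* = b^T y*. Confirmed.

28.3333


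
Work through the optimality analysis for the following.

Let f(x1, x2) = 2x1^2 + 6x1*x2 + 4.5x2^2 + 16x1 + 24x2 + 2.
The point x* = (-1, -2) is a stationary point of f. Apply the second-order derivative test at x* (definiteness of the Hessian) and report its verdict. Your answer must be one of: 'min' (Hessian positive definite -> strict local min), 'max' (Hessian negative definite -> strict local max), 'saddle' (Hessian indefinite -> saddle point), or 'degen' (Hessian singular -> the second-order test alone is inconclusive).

Compute the Hessian H = grad^2 f:
  H = [[4, 6], [6, 9]]
Verify stationarity: grad f(x*) = H x* + g = (0, 0).
Eigenvalues of H: 0, 13.
H has a zero eigenvalue (singular; positive semidefinite but not definite), so H is neither positive definite, negative definite, nor indefinite. The second-order test alone is inconclusive -> degen.
(Indeed, f is constant along the null direction of H through x*, so x* is not a strict local extremum.)

degen


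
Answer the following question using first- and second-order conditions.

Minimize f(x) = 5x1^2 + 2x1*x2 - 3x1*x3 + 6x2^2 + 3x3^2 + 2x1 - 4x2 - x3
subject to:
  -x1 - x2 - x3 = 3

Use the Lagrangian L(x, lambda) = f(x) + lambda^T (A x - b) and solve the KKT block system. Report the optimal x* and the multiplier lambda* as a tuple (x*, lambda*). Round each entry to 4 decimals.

Form the Lagrangian:
  L(x, lambda) = (1/2) x^T Q x + c^T x + lambda^T (A x - b)
Stationarity (grad_x L = 0): Q x + c + A^T lambda = 0.
Primal feasibility: A x = b.

This gives the KKT block system:
  [ Q   A^T ] [ x     ]   [-c ]
  [ A    0  ] [ lambda ] = [ b ]

Solving the linear system:
  x*      = (-1.3636, 0, -1.6364)
  lambda* = (-6.7273)
  f(x*)   = 9.5455

x* = (-1.3636, 0, -1.6364), lambda* = (-6.7273)


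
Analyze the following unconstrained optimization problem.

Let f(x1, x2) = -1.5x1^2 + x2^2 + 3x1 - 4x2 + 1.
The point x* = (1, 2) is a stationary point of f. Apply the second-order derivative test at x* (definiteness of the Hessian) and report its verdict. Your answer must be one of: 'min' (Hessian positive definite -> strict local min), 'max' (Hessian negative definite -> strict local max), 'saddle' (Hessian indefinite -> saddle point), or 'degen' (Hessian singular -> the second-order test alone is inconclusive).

Compute the Hessian H = grad^2 f:
  H = [[-3, 0], [0, 2]]
Verify stationarity: grad f(x*) = H x* + g = (0, 0).
Eigenvalues of H: -3, 2.
Eigenvalues have mixed signs, so H is indefinite -> x* is a saddle point.

saddle


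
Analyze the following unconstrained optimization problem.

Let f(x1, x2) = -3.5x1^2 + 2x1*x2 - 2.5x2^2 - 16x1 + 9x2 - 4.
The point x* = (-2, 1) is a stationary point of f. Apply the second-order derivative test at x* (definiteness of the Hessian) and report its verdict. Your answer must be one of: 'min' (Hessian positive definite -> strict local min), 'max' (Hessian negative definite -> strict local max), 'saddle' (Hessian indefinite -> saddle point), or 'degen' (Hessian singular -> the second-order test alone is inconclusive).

Compute the Hessian H = grad^2 f:
  H = [[-7, 2], [2, -5]]
Verify stationarity: grad f(x*) = H x* + g = (0, 0).
Eigenvalues of H: -8.2361, -3.7639.
Both eigenvalues < 0, so H is negative definite -> x* is a strict local max.

max


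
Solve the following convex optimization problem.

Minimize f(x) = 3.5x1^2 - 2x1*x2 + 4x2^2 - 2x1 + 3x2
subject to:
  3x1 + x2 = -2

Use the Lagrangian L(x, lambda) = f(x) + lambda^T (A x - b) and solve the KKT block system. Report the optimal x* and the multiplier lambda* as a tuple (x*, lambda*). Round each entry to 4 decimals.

Form the Lagrangian:
  L(x, lambda) = (1/2) x^T Q x + c^T x + lambda^T (A x - b)
Stationarity (grad_x L = 0): Q x + c + A^T lambda = 0.
Primal feasibility: A x = b.

This gives the KKT block system:
  [ Q   A^T ] [ x     ]   [-c ]
  [ A    0  ] [ lambda ] = [ b ]

Solving the linear system:
  x*      = (-0.4505, -0.6484)
  lambda* = (1.2857)
  f(x*)   = 0.7637

x* = (-0.4505, -0.6484), lambda* = (1.2857)


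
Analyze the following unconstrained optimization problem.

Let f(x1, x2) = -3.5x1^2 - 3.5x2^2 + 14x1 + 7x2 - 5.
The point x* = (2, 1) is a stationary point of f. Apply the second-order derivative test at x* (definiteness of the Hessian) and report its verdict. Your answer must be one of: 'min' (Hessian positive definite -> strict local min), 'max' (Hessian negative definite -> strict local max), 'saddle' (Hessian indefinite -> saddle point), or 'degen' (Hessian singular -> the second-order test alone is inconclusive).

Compute the Hessian H = grad^2 f:
  H = [[-7, 0], [0, -7]]
Verify stationarity: grad f(x*) = H x* + g = (0, 0).
Eigenvalues of H: -7, -7.
Both eigenvalues < 0, so H is negative definite -> x* is a strict local max.

max


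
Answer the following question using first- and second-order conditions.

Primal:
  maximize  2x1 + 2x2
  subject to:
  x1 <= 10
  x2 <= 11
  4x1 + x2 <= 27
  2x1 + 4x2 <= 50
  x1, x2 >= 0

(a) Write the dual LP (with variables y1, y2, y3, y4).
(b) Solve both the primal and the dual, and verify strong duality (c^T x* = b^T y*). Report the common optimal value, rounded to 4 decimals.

The standard primal-dual pair for 'max c^T x s.t. A x <= b, x >= 0' is:
  Dual:  min b^T y  s.t.  A^T y >= c,  y >= 0.

So the dual LP is:
  minimize  10y1 + 11y2 + 27y3 + 50y4
  subject to:
    y1 + 4y3 + 2y4 >= 2
    y2 + y3 + 4y4 >= 2
    y1, y2, y3, y4 >= 0

Solving the primal: x* = (4.1429, 10.4286).
  primal value c^T x* = 29.1429.
Solving the dual: y* = (0, 0, 0.2857, 0.4286).
  dual value b^T y* = 29.1429.
Strong duality: c^T x* = b^T y*. Confirmed.

29.1429
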